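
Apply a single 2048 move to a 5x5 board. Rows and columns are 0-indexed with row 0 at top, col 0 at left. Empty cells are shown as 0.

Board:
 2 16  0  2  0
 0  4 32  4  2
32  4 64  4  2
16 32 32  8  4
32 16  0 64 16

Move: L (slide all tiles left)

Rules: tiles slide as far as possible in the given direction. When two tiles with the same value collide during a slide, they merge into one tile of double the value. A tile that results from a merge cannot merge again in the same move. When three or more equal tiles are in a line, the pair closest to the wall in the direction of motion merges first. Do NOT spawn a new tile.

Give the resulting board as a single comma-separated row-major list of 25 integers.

Slide left:
row 0: [2, 16, 0, 2, 0] -> [2, 16, 2, 0, 0]
row 1: [0, 4, 32, 4, 2] -> [4, 32, 4, 2, 0]
row 2: [32, 4, 64, 4, 2] -> [32, 4, 64, 4, 2]
row 3: [16, 32, 32, 8, 4] -> [16, 64, 8, 4, 0]
row 4: [32, 16, 0, 64, 16] -> [32, 16, 64, 16, 0]

Answer: 2, 16, 2, 0, 0, 4, 32, 4, 2, 0, 32, 4, 64, 4, 2, 16, 64, 8, 4, 0, 32, 16, 64, 16, 0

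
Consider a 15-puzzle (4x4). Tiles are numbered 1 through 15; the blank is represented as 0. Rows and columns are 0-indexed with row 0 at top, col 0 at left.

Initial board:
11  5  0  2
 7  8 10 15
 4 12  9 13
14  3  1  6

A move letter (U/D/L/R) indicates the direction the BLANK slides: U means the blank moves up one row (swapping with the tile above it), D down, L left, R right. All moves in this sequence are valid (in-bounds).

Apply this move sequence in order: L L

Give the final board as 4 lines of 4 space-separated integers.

Answer:  0 11  5  2
 7  8 10 15
 4 12  9 13
14  3  1  6

Derivation:
After move 1 (L):
11  0  5  2
 7  8 10 15
 4 12  9 13
14  3  1  6

After move 2 (L):
 0 11  5  2
 7  8 10 15
 4 12  9 13
14  3  1  6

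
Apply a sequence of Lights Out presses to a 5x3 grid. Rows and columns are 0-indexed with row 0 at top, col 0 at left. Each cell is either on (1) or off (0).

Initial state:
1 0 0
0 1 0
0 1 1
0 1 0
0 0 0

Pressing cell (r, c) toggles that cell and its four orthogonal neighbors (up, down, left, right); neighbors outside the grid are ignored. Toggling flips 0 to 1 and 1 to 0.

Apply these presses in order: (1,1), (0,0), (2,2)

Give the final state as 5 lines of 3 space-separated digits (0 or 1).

After press 1 at (1,1):
1 1 0
1 0 1
0 0 1
0 1 0
0 0 0

After press 2 at (0,0):
0 0 0
0 0 1
0 0 1
0 1 0
0 0 0

After press 3 at (2,2):
0 0 0
0 0 0
0 1 0
0 1 1
0 0 0

Answer: 0 0 0
0 0 0
0 1 0
0 1 1
0 0 0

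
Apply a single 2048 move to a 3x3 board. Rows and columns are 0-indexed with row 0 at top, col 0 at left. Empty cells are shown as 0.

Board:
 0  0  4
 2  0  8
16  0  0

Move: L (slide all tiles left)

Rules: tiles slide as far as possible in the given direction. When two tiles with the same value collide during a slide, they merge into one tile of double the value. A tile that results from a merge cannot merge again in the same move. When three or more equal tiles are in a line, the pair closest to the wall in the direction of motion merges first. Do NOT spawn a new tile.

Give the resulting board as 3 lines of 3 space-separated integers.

Answer:  4  0  0
 2  8  0
16  0  0

Derivation:
Slide left:
row 0: [0, 0, 4] -> [4, 0, 0]
row 1: [2, 0, 8] -> [2, 8, 0]
row 2: [16, 0, 0] -> [16, 0, 0]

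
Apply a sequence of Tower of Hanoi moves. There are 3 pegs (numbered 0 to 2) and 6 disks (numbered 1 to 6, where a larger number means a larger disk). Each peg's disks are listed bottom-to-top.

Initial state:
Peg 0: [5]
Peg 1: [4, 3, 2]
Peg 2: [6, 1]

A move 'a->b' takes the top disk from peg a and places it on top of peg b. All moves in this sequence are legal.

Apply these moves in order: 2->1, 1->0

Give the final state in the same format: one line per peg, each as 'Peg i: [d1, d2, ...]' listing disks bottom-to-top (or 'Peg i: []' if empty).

Answer: Peg 0: [5, 1]
Peg 1: [4, 3, 2]
Peg 2: [6]

Derivation:
After move 1 (2->1):
Peg 0: [5]
Peg 1: [4, 3, 2, 1]
Peg 2: [6]

After move 2 (1->0):
Peg 0: [5, 1]
Peg 1: [4, 3, 2]
Peg 2: [6]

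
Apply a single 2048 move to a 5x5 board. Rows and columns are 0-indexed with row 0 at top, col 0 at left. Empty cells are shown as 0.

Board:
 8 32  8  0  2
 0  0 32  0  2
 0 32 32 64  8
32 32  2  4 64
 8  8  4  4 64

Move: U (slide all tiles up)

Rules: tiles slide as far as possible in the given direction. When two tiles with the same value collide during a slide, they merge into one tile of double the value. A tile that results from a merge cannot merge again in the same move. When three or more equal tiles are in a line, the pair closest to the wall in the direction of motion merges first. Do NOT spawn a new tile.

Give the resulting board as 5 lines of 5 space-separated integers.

Slide up:
col 0: [8, 0, 0, 32, 8] -> [8, 32, 8, 0, 0]
col 1: [32, 0, 32, 32, 8] -> [64, 32, 8, 0, 0]
col 2: [8, 32, 32, 2, 4] -> [8, 64, 2, 4, 0]
col 3: [0, 0, 64, 4, 4] -> [64, 8, 0, 0, 0]
col 4: [2, 2, 8, 64, 64] -> [4, 8, 128, 0, 0]

Answer:   8  64   8  64   4
 32  32  64   8   8
  8   8   2   0 128
  0   0   4   0   0
  0   0   0   0   0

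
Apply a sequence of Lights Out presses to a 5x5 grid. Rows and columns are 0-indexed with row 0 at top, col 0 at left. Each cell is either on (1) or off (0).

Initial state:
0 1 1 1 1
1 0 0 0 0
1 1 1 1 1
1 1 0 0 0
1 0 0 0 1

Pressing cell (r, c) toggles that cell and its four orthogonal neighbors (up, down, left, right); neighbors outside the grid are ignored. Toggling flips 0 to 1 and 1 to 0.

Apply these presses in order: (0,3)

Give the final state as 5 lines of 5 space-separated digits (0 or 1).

Answer: 0 1 0 0 0
1 0 0 1 0
1 1 1 1 1
1 1 0 0 0
1 0 0 0 1

Derivation:
After press 1 at (0,3):
0 1 0 0 0
1 0 0 1 0
1 1 1 1 1
1 1 0 0 0
1 0 0 0 1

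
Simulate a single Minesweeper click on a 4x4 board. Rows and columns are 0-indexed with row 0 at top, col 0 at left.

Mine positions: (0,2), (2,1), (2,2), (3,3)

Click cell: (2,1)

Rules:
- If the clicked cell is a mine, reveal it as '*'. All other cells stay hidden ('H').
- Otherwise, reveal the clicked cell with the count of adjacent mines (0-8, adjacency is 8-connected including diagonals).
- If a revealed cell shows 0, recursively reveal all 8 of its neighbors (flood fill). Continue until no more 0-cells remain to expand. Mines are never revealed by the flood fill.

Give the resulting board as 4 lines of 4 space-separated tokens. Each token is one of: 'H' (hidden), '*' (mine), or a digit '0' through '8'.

H H H H
H H H H
H * H H
H H H H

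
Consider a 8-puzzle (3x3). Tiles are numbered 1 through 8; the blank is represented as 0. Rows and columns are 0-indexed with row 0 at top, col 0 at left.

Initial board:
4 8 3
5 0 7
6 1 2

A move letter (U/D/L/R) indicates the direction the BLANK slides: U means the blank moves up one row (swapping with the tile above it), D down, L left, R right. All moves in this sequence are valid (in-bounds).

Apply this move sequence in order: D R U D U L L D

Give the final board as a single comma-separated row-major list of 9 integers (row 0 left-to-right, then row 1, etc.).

After move 1 (D):
4 8 3
5 1 7
6 0 2

After move 2 (R):
4 8 3
5 1 7
6 2 0

After move 3 (U):
4 8 3
5 1 0
6 2 7

After move 4 (D):
4 8 3
5 1 7
6 2 0

After move 5 (U):
4 8 3
5 1 0
6 2 7

After move 6 (L):
4 8 3
5 0 1
6 2 7

After move 7 (L):
4 8 3
0 5 1
6 2 7

After move 8 (D):
4 8 3
6 5 1
0 2 7

Answer: 4, 8, 3, 6, 5, 1, 0, 2, 7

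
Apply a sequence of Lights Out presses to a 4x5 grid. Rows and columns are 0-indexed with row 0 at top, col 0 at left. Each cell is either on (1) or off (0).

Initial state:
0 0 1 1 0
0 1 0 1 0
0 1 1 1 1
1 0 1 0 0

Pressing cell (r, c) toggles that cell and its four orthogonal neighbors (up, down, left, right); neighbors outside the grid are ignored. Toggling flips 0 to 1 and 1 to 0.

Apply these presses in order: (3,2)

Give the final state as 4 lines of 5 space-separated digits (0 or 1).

After press 1 at (3,2):
0 0 1 1 0
0 1 0 1 0
0 1 0 1 1
1 1 0 1 0

Answer: 0 0 1 1 0
0 1 0 1 0
0 1 0 1 1
1 1 0 1 0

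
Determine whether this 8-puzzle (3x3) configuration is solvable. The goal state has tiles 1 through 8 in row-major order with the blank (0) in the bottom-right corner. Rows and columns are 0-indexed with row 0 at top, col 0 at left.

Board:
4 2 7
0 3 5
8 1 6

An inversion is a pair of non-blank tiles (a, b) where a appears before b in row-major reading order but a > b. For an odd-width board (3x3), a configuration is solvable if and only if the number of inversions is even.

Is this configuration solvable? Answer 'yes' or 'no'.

Inversions (pairs i<j in row-major order where tile[i] > tile[j] > 0): 12
12 is even, so the puzzle is solvable.

Answer: yes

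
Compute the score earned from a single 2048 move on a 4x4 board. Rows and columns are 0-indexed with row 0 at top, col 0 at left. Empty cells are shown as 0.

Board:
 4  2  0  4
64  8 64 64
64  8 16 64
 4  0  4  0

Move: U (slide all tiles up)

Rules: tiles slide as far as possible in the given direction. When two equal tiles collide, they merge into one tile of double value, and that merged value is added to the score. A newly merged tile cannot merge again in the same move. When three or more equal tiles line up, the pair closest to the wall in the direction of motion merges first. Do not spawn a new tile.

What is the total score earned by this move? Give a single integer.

Answer: 272

Derivation:
Slide up:
col 0: [4, 64, 64, 4] -> [4, 128, 4, 0]  score +128 (running 128)
col 1: [2, 8, 8, 0] -> [2, 16, 0, 0]  score +16 (running 144)
col 2: [0, 64, 16, 4] -> [64, 16, 4, 0]  score +0 (running 144)
col 3: [4, 64, 64, 0] -> [4, 128, 0, 0]  score +128 (running 272)
Board after move:
  4   2  64   4
128  16  16 128
  4   0   4   0
  0   0   0   0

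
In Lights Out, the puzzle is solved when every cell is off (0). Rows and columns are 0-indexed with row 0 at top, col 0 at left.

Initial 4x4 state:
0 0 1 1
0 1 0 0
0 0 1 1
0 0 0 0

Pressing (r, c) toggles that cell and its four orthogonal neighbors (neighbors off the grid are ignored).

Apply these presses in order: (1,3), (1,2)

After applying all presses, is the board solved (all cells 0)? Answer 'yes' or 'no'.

Answer: yes

Derivation:
After press 1 at (1,3):
0 0 1 0
0 1 1 1
0 0 1 0
0 0 0 0

After press 2 at (1,2):
0 0 0 0
0 0 0 0
0 0 0 0
0 0 0 0

Lights still on: 0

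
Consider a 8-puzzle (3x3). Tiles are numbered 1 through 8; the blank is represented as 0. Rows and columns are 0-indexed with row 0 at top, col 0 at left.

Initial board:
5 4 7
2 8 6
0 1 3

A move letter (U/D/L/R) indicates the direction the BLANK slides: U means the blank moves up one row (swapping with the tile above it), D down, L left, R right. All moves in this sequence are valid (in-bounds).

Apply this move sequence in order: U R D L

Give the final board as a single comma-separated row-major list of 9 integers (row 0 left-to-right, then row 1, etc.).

Answer: 5, 4, 7, 8, 1, 6, 0, 2, 3

Derivation:
After move 1 (U):
5 4 7
0 8 6
2 1 3

After move 2 (R):
5 4 7
8 0 6
2 1 3

After move 3 (D):
5 4 7
8 1 6
2 0 3

After move 4 (L):
5 4 7
8 1 6
0 2 3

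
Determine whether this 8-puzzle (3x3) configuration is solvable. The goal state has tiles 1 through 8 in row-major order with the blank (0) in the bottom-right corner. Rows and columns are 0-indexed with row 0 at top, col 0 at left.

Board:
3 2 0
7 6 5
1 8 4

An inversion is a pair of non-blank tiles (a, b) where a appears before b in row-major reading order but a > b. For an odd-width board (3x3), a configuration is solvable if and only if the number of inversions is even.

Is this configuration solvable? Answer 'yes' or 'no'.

Answer: no

Derivation:
Inversions (pairs i<j in row-major order where tile[i] > tile[j] > 0): 13
13 is odd, so the puzzle is not solvable.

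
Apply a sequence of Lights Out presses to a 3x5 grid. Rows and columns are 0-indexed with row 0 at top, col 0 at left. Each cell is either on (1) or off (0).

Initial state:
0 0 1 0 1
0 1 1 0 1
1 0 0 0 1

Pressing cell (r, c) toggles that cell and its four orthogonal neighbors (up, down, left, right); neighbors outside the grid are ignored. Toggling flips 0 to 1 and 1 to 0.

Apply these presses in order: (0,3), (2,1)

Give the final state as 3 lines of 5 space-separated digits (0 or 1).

After press 1 at (0,3):
0 0 0 1 0
0 1 1 1 1
1 0 0 0 1

After press 2 at (2,1):
0 0 0 1 0
0 0 1 1 1
0 1 1 0 1

Answer: 0 0 0 1 0
0 0 1 1 1
0 1 1 0 1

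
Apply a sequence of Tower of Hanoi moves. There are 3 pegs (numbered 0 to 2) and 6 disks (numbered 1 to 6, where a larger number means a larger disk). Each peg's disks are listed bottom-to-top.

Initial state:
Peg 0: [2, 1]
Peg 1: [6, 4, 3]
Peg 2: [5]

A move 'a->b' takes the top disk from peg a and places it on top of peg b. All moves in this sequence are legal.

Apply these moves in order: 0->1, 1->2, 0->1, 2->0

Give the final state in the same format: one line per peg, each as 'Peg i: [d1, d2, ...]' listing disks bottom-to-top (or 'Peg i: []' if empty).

Answer: Peg 0: [1]
Peg 1: [6, 4, 3, 2]
Peg 2: [5]

Derivation:
After move 1 (0->1):
Peg 0: [2]
Peg 1: [6, 4, 3, 1]
Peg 2: [5]

After move 2 (1->2):
Peg 0: [2]
Peg 1: [6, 4, 3]
Peg 2: [5, 1]

After move 3 (0->1):
Peg 0: []
Peg 1: [6, 4, 3, 2]
Peg 2: [5, 1]

After move 4 (2->0):
Peg 0: [1]
Peg 1: [6, 4, 3, 2]
Peg 2: [5]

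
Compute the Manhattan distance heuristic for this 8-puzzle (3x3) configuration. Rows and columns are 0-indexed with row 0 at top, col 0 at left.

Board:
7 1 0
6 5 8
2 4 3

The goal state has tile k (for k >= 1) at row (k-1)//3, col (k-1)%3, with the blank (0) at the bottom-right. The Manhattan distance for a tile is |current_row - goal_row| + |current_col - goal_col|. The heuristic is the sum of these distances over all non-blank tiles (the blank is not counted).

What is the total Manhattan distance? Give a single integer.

Tile 7: at (0,0), goal (2,0), distance |0-2|+|0-0| = 2
Tile 1: at (0,1), goal (0,0), distance |0-0|+|1-0| = 1
Tile 6: at (1,0), goal (1,2), distance |1-1|+|0-2| = 2
Tile 5: at (1,1), goal (1,1), distance |1-1|+|1-1| = 0
Tile 8: at (1,2), goal (2,1), distance |1-2|+|2-1| = 2
Tile 2: at (2,0), goal (0,1), distance |2-0|+|0-1| = 3
Tile 4: at (2,1), goal (1,0), distance |2-1|+|1-0| = 2
Tile 3: at (2,2), goal (0,2), distance |2-0|+|2-2| = 2
Sum: 2 + 1 + 2 + 0 + 2 + 3 + 2 + 2 = 14

Answer: 14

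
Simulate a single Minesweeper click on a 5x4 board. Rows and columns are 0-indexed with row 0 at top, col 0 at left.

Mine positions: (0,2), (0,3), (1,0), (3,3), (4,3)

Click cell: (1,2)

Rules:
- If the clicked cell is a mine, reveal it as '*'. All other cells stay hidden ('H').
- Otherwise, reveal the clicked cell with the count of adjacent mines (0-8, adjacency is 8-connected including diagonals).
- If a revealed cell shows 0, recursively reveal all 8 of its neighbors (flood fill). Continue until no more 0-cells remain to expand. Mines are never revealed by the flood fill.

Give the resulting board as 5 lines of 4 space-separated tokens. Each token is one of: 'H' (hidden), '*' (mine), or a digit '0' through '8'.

H H H H
H H 2 H
H H H H
H H H H
H H H H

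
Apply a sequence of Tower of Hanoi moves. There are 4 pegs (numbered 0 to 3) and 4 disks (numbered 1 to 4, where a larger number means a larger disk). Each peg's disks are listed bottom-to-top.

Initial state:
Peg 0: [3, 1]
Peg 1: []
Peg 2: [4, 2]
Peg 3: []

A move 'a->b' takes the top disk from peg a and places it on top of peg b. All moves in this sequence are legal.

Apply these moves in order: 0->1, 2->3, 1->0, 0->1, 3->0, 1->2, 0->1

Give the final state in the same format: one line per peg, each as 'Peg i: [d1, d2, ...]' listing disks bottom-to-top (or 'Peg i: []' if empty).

After move 1 (0->1):
Peg 0: [3]
Peg 1: [1]
Peg 2: [4, 2]
Peg 3: []

After move 2 (2->3):
Peg 0: [3]
Peg 1: [1]
Peg 2: [4]
Peg 3: [2]

After move 3 (1->0):
Peg 0: [3, 1]
Peg 1: []
Peg 2: [4]
Peg 3: [2]

After move 4 (0->1):
Peg 0: [3]
Peg 1: [1]
Peg 2: [4]
Peg 3: [2]

After move 5 (3->0):
Peg 0: [3, 2]
Peg 1: [1]
Peg 2: [4]
Peg 3: []

After move 6 (1->2):
Peg 0: [3, 2]
Peg 1: []
Peg 2: [4, 1]
Peg 3: []

After move 7 (0->1):
Peg 0: [3]
Peg 1: [2]
Peg 2: [4, 1]
Peg 3: []

Answer: Peg 0: [3]
Peg 1: [2]
Peg 2: [4, 1]
Peg 3: []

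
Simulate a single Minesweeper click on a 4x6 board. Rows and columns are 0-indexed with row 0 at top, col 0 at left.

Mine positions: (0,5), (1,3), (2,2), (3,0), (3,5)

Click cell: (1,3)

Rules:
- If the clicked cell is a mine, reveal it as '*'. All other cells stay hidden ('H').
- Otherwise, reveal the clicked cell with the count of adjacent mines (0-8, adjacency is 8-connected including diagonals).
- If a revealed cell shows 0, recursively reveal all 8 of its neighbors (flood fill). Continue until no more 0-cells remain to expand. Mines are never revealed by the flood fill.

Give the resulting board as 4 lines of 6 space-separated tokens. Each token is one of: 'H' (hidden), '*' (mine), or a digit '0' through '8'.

H H H H H H
H H H * H H
H H H H H H
H H H H H H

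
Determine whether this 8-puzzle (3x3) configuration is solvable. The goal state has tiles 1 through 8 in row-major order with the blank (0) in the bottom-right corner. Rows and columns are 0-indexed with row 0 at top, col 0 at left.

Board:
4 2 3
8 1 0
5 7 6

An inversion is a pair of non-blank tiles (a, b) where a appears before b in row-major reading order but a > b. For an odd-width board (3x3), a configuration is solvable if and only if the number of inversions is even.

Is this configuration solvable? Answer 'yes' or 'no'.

Answer: yes

Derivation:
Inversions (pairs i<j in row-major order where tile[i] > tile[j] > 0): 10
10 is even, so the puzzle is solvable.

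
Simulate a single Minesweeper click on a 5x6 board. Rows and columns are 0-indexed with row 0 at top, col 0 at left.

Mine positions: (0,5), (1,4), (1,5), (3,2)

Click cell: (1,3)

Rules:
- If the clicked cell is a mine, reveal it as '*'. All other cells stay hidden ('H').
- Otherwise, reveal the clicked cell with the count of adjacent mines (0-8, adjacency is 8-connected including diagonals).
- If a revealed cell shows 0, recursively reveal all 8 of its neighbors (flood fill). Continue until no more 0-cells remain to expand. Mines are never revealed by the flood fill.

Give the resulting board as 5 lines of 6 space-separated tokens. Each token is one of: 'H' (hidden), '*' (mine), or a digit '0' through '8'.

H H H H H H
H H H 1 H H
H H H H H H
H H H H H H
H H H H H H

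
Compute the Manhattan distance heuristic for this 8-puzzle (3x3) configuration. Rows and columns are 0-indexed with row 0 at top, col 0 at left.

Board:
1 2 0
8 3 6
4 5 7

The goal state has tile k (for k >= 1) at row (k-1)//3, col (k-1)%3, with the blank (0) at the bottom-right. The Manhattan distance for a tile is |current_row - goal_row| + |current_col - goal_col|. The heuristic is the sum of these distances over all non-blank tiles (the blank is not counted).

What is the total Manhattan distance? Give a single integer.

Tile 1: (0,0)->(0,0) = 0
Tile 2: (0,1)->(0,1) = 0
Tile 8: (1,0)->(2,1) = 2
Tile 3: (1,1)->(0,2) = 2
Tile 6: (1,2)->(1,2) = 0
Tile 4: (2,0)->(1,0) = 1
Tile 5: (2,1)->(1,1) = 1
Tile 7: (2,2)->(2,0) = 2
Sum: 0 + 0 + 2 + 2 + 0 + 1 + 1 + 2 = 8

Answer: 8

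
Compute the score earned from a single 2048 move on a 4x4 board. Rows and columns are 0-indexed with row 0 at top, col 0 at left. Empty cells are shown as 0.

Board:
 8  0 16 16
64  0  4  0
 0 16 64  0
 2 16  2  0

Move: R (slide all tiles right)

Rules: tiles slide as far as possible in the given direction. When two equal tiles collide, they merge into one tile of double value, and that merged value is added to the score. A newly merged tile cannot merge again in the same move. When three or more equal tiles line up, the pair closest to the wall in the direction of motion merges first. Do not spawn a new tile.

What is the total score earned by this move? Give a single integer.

Slide right:
row 0: [8, 0, 16, 16] -> [0, 0, 8, 32]  score +32 (running 32)
row 1: [64, 0, 4, 0] -> [0, 0, 64, 4]  score +0 (running 32)
row 2: [0, 16, 64, 0] -> [0, 0, 16, 64]  score +0 (running 32)
row 3: [2, 16, 2, 0] -> [0, 2, 16, 2]  score +0 (running 32)
Board after move:
 0  0  8 32
 0  0 64  4
 0  0 16 64
 0  2 16  2

Answer: 32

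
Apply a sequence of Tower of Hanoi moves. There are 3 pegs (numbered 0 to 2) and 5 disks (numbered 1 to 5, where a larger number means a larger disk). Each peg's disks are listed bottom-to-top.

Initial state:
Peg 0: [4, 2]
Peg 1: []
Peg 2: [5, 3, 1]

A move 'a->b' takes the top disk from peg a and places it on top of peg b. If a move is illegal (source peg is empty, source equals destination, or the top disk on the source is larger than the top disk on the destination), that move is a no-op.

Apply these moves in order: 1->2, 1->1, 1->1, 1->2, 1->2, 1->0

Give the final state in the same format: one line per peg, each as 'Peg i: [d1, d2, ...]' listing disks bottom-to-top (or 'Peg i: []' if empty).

Answer: Peg 0: [4, 2]
Peg 1: []
Peg 2: [5, 3, 1]

Derivation:
After move 1 (1->2):
Peg 0: [4, 2]
Peg 1: []
Peg 2: [5, 3, 1]

After move 2 (1->1):
Peg 0: [4, 2]
Peg 1: []
Peg 2: [5, 3, 1]

After move 3 (1->1):
Peg 0: [4, 2]
Peg 1: []
Peg 2: [5, 3, 1]

After move 4 (1->2):
Peg 0: [4, 2]
Peg 1: []
Peg 2: [5, 3, 1]

After move 5 (1->2):
Peg 0: [4, 2]
Peg 1: []
Peg 2: [5, 3, 1]

After move 6 (1->0):
Peg 0: [4, 2]
Peg 1: []
Peg 2: [5, 3, 1]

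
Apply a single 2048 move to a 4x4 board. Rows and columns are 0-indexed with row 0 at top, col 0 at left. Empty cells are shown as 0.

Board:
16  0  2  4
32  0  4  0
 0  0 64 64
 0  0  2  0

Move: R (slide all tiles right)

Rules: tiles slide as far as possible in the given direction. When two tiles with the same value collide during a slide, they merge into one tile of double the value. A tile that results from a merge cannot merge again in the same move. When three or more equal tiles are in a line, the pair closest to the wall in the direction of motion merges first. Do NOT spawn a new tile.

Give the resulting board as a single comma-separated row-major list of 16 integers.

Slide right:
row 0: [16, 0, 2, 4] -> [0, 16, 2, 4]
row 1: [32, 0, 4, 0] -> [0, 0, 32, 4]
row 2: [0, 0, 64, 64] -> [0, 0, 0, 128]
row 3: [0, 0, 2, 0] -> [0, 0, 0, 2]

Answer: 0, 16, 2, 4, 0, 0, 32, 4, 0, 0, 0, 128, 0, 0, 0, 2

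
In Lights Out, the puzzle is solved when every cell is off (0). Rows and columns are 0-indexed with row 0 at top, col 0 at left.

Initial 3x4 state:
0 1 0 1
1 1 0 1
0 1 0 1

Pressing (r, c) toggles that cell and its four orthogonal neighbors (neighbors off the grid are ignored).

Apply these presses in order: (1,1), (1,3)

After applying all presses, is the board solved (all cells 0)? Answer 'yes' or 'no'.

After press 1 at (1,1):
0 0 0 1
0 0 1 1
0 0 0 1

After press 2 at (1,3):
0 0 0 0
0 0 0 0
0 0 0 0

Lights still on: 0

Answer: yes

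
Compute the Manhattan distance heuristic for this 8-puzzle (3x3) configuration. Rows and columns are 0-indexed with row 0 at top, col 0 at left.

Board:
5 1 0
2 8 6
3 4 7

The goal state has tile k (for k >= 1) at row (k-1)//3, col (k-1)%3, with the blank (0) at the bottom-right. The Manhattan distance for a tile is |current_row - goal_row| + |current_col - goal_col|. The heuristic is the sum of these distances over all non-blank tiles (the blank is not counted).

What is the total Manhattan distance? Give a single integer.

Tile 5: at (0,0), goal (1,1), distance |0-1|+|0-1| = 2
Tile 1: at (0,1), goal (0,0), distance |0-0|+|1-0| = 1
Tile 2: at (1,0), goal (0,1), distance |1-0|+|0-1| = 2
Tile 8: at (1,1), goal (2,1), distance |1-2|+|1-1| = 1
Tile 6: at (1,2), goal (1,2), distance |1-1|+|2-2| = 0
Tile 3: at (2,0), goal (0,2), distance |2-0|+|0-2| = 4
Tile 4: at (2,1), goal (1,0), distance |2-1|+|1-0| = 2
Tile 7: at (2,2), goal (2,0), distance |2-2|+|2-0| = 2
Sum: 2 + 1 + 2 + 1 + 0 + 4 + 2 + 2 = 14

Answer: 14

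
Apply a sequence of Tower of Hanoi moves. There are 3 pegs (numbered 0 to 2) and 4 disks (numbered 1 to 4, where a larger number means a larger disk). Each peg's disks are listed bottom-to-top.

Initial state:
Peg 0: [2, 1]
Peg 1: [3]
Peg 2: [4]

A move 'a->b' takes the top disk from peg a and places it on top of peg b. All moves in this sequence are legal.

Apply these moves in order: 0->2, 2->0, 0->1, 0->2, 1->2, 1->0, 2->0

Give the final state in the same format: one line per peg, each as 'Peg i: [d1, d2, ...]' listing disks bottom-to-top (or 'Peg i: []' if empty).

Answer: Peg 0: [3, 1]
Peg 1: []
Peg 2: [4, 2]

Derivation:
After move 1 (0->2):
Peg 0: [2]
Peg 1: [3]
Peg 2: [4, 1]

After move 2 (2->0):
Peg 0: [2, 1]
Peg 1: [3]
Peg 2: [4]

After move 3 (0->1):
Peg 0: [2]
Peg 1: [3, 1]
Peg 2: [4]

After move 4 (0->2):
Peg 0: []
Peg 1: [3, 1]
Peg 2: [4, 2]

After move 5 (1->2):
Peg 0: []
Peg 1: [3]
Peg 2: [4, 2, 1]

After move 6 (1->0):
Peg 0: [3]
Peg 1: []
Peg 2: [4, 2, 1]

After move 7 (2->0):
Peg 0: [3, 1]
Peg 1: []
Peg 2: [4, 2]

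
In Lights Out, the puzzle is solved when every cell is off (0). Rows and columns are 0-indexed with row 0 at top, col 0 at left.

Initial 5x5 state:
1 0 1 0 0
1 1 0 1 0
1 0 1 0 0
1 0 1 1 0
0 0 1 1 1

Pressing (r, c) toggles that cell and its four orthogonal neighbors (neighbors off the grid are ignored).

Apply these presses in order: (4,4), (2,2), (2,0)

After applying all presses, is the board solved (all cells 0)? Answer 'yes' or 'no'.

Answer: no

Derivation:
After press 1 at (4,4):
1 0 1 0 0
1 1 0 1 0
1 0 1 0 0
1 0 1 1 1
0 0 1 0 0

After press 2 at (2,2):
1 0 1 0 0
1 1 1 1 0
1 1 0 1 0
1 0 0 1 1
0 0 1 0 0

After press 3 at (2,0):
1 0 1 0 0
0 1 1 1 0
0 0 0 1 0
0 0 0 1 1
0 0 1 0 0

Lights still on: 9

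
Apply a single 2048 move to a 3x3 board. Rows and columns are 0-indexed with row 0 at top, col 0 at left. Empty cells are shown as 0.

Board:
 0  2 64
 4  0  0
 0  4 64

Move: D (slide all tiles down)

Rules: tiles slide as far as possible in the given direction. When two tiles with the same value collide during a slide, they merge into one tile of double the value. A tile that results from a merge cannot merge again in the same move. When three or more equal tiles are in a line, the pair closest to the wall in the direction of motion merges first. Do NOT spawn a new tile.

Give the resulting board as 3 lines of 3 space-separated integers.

Answer:   0   0   0
  0   2   0
  4   4 128

Derivation:
Slide down:
col 0: [0, 4, 0] -> [0, 0, 4]
col 1: [2, 0, 4] -> [0, 2, 4]
col 2: [64, 0, 64] -> [0, 0, 128]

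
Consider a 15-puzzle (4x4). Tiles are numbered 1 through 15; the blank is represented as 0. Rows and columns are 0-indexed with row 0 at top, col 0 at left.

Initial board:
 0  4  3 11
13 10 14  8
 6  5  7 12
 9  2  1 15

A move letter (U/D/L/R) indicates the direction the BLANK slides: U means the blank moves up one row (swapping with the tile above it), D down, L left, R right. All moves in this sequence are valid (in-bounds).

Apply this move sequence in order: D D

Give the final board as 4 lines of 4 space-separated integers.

Answer: 13  4  3 11
 6 10 14  8
 0  5  7 12
 9  2  1 15

Derivation:
After move 1 (D):
13  4  3 11
 0 10 14  8
 6  5  7 12
 9  2  1 15

After move 2 (D):
13  4  3 11
 6 10 14  8
 0  5  7 12
 9  2  1 15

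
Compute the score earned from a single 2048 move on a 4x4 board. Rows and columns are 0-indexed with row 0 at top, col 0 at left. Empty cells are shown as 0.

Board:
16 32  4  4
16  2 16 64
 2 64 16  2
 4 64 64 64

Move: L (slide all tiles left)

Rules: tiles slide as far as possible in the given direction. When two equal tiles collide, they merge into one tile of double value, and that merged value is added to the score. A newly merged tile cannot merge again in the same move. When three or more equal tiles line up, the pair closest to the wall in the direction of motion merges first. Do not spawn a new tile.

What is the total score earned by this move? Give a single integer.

Answer: 136

Derivation:
Slide left:
row 0: [16, 32, 4, 4] -> [16, 32, 8, 0]  score +8 (running 8)
row 1: [16, 2, 16, 64] -> [16, 2, 16, 64]  score +0 (running 8)
row 2: [2, 64, 16, 2] -> [2, 64, 16, 2]  score +0 (running 8)
row 3: [4, 64, 64, 64] -> [4, 128, 64, 0]  score +128 (running 136)
Board after move:
 16  32   8   0
 16   2  16  64
  2  64  16   2
  4 128  64   0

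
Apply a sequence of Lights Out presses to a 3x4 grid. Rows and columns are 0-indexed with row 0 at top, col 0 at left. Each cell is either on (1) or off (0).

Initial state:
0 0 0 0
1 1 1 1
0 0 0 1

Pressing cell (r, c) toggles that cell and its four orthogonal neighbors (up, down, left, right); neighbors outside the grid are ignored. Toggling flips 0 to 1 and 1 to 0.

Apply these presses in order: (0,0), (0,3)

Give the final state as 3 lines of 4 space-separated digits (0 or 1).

Answer: 1 1 1 1
0 1 1 0
0 0 0 1

Derivation:
After press 1 at (0,0):
1 1 0 0
0 1 1 1
0 0 0 1

After press 2 at (0,3):
1 1 1 1
0 1 1 0
0 0 0 1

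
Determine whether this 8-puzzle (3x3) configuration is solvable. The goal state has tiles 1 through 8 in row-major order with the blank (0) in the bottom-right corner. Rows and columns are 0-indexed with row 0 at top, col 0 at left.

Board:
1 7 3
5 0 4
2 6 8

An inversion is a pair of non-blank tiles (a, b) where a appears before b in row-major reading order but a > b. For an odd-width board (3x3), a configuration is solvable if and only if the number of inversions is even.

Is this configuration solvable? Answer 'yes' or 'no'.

Inversions (pairs i<j in row-major order where tile[i] > tile[j] > 0): 9
9 is odd, so the puzzle is not solvable.

Answer: no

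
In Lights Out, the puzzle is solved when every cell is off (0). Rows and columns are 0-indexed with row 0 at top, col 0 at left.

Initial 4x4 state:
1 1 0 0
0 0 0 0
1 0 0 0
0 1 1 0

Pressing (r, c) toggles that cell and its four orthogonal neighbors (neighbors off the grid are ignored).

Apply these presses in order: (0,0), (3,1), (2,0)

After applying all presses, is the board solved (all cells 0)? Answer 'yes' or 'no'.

After press 1 at (0,0):
0 0 0 0
1 0 0 0
1 0 0 0
0 1 1 0

After press 2 at (3,1):
0 0 0 0
1 0 0 0
1 1 0 0
1 0 0 0

After press 3 at (2,0):
0 0 0 0
0 0 0 0
0 0 0 0
0 0 0 0

Lights still on: 0

Answer: yes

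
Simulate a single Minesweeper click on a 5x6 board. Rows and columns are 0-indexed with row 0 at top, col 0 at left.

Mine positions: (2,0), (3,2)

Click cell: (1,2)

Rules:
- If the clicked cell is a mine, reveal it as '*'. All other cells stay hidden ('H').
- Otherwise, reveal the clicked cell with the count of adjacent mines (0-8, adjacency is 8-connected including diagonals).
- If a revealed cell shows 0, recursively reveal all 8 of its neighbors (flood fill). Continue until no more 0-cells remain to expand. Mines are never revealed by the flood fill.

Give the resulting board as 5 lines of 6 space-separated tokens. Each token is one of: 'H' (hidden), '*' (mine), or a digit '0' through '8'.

0 0 0 0 0 0
1 1 0 0 0 0
H 2 1 1 0 0
H H H 1 0 0
H H H 1 0 0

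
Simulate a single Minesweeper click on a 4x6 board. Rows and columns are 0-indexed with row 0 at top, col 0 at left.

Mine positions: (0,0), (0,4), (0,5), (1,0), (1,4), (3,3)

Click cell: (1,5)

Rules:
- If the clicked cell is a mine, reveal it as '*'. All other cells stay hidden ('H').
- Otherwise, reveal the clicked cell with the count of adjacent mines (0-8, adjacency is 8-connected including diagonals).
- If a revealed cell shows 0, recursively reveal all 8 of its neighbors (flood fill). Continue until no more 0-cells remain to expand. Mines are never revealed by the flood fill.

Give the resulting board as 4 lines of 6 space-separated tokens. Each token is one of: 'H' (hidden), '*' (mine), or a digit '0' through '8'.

H H H H H H
H H H H H 3
H H H H H H
H H H H H H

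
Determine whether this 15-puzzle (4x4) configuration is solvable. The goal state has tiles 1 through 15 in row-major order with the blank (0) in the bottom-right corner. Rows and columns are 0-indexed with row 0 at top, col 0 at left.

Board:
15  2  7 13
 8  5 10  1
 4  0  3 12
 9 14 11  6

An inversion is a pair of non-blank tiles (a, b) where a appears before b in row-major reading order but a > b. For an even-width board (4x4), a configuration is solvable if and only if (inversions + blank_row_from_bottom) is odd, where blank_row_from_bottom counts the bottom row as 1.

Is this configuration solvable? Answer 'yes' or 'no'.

Inversions: 51
Blank is in row 2 (0-indexed from top), which is row 2 counting from the bottom (bottom = 1).
51 + 2 = 53, which is odd, so the puzzle is solvable.

Answer: yes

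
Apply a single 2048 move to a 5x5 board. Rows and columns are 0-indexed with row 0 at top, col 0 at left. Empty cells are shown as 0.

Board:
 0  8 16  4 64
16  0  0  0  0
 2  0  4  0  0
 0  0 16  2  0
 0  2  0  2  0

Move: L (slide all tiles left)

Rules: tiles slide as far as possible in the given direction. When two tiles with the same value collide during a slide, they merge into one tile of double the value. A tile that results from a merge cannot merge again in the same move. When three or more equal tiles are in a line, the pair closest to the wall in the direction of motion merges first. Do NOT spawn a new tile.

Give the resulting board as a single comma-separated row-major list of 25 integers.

Slide left:
row 0: [0, 8, 16, 4, 64] -> [8, 16, 4, 64, 0]
row 1: [16, 0, 0, 0, 0] -> [16, 0, 0, 0, 0]
row 2: [2, 0, 4, 0, 0] -> [2, 4, 0, 0, 0]
row 3: [0, 0, 16, 2, 0] -> [16, 2, 0, 0, 0]
row 4: [0, 2, 0, 2, 0] -> [4, 0, 0, 0, 0]

Answer: 8, 16, 4, 64, 0, 16, 0, 0, 0, 0, 2, 4, 0, 0, 0, 16, 2, 0, 0, 0, 4, 0, 0, 0, 0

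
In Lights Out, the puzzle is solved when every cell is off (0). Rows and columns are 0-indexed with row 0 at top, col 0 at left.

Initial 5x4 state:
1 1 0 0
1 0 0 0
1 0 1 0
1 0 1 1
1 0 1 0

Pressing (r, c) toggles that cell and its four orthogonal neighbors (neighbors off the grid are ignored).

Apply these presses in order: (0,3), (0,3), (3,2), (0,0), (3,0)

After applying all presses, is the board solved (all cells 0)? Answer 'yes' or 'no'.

Answer: yes

Derivation:
After press 1 at (0,3):
1 1 1 1
1 0 0 1
1 0 1 0
1 0 1 1
1 0 1 0

After press 2 at (0,3):
1 1 0 0
1 0 0 0
1 0 1 0
1 0 1 1
1 0 1 0

After press 3 at (3,2):
1 1 0 0
1 0 0 0
1 0 0 0
1 1 0 0
1 0 0 0

After press 4 at (0,0):
0 0 0 0
0 0 0 0
1 0 0 0
1 1 0 0
1 0 0 0

After press 5 at (3,0):
0 0 0 0
0 0 0 0
0 0 0 0
0 0 0 0
0 0 0 0

Lights still on: 0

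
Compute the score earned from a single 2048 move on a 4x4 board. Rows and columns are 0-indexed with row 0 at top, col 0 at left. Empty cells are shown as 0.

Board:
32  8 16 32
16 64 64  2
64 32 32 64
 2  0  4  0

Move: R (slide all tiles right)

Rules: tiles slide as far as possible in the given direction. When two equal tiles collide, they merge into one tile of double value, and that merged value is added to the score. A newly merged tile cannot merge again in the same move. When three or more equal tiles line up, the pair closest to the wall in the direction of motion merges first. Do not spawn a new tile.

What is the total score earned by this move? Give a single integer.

Answer: 192

Derivation:
Slide right:
row 0: [32, 8, 16, 32] -> [32, 8, 16, 32]  score +0 (running 0)
row 1: [16, 64, 64, 2] -> [0, 16, 128, 2]  score +128 (running 128)
row 2: [64, 32, 32, 64] -> [0, 64, 64, 64]  score +64 (running 192)
row 3: [2, 0, 4, 0] -> [0, 0, 2, 4]  score +0 (running 192)
Board after move:
 32   8  16  32
  0  16 128   2
  0  64  64  64
  0   0   2   4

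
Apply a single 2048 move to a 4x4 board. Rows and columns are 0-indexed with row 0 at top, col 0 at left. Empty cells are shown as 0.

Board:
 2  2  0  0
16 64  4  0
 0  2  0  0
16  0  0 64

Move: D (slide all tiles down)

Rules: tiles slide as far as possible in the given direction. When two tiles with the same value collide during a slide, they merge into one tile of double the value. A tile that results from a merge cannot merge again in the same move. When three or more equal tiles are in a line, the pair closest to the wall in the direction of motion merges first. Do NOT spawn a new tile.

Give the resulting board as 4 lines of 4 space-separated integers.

Answer:  0  0  0  0
 0  2  0  0
 2 64  0  0
32  2  4 64

Derivation:
Slide down:
col 0: [2, 16, 0, 16] -> [0, 0, 2, 32]
col 1: [2, 64, 2, 0] -> [0, 2, 64, 2]
col 2: [0, 4, 0, 0] -> [0, 0, 0, 4]
col 3: [0, 0, 0, 64] -> [0, 0, 0, 64]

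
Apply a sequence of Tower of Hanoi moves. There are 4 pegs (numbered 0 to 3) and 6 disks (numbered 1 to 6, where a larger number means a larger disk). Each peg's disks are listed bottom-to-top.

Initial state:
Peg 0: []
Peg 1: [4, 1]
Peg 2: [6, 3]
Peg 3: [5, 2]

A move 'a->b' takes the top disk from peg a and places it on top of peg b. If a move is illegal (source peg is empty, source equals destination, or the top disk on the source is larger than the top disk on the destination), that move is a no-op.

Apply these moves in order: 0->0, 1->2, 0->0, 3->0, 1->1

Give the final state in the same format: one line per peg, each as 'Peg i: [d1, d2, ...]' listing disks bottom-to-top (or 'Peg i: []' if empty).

After move 1 (0->0):
Peg 0: []
Peg 1: [4, 1]
Peg 2: [6, 3]
Peg 3: [5, 2]

After move 2 (1->2):
Peg 0: []
Peg 1: [4]
Peg 2: [6, 3, 1]
Peg 3: [5, 2]

After move 3 (0->0):
Peg 0: []
Peg 1: [4]
Peg 2: [6, 3, 1]
Peg 3: [5, 2]

After move 4 (3->0):
Peg 0: [2]
Peg 1: [4]
Peg 2: [6, 3, 1]
Peg 3: [5]

After move 5 (1->1):
Peg 0: [2]
Peg 1: [4]
Peg 2: [6, 3, 1]
Peg 3: [5]

Answer: Peg 0: [2]
Peg 1: [4]
Peg 2: [6, 3, 1]
Peg 3: [5]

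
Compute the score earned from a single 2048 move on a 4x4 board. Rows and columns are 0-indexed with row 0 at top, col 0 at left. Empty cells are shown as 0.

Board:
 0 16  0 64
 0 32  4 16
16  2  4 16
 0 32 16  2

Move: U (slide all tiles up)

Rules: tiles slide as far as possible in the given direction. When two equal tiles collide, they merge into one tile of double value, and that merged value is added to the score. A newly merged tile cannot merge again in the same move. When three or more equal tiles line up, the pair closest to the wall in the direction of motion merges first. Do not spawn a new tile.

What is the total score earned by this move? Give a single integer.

Answer: 40

Derivation:
Slide up:
col 0: [0, 0, 16, 0] -> [16, 0, 0, 0]  score +0 (running 0)
col 1: [16, 32, 2, 32] -> [16, 32, 2, 32]  score +0 (running 0)
col 2: [0, 4, 4, 16] -> [8, 16, 0, 0]  score +8 (running 8)
col 3: [64, 16, 16, 2] -> [64, 32, 2, 0]  score +32 (running 40)
Board after move:
16 16  8 64
 0 32 16 32
 0  2  0  2
 0 32  0  0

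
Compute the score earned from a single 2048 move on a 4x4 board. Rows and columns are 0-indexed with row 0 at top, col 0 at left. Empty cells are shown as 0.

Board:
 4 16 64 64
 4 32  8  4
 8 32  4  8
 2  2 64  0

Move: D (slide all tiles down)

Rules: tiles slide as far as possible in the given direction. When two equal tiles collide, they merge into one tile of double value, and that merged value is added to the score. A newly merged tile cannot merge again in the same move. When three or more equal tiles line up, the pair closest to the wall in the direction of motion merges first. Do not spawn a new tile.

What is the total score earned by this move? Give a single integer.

Answer: 72

Derivation:
Slide down:
col 0: [4, 4, 8, 2] -> [0, 8, 8, 2]  score +8 (running 8)
col 1: [16, 32, 32, 2] -> [0, 16, 64, 2]  score +64 (running 72)
col 2: [64, 8, 4, 64] -> [64, 8, 4, 64]  score +0 (running 72)
col 3: [64, 4, 8, 0] -> [0, 64, 4, 8]  score +0 (running 72)
Board after move:
 0  0 64  0
 8 16  8 64
 8 64  4  4
 2  2 64  8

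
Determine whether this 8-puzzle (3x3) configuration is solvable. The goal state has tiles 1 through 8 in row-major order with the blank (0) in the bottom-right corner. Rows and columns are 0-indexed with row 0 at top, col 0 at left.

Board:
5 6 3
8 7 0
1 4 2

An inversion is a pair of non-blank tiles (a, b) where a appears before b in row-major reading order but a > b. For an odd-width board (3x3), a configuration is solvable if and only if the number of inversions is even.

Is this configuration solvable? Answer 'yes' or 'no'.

Answer: yes

Derivation:
Inversions (pairs i<j in row-major order where tile[i] > tile[j] > 0): 18
18 is even, so the puzzle is solvable.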